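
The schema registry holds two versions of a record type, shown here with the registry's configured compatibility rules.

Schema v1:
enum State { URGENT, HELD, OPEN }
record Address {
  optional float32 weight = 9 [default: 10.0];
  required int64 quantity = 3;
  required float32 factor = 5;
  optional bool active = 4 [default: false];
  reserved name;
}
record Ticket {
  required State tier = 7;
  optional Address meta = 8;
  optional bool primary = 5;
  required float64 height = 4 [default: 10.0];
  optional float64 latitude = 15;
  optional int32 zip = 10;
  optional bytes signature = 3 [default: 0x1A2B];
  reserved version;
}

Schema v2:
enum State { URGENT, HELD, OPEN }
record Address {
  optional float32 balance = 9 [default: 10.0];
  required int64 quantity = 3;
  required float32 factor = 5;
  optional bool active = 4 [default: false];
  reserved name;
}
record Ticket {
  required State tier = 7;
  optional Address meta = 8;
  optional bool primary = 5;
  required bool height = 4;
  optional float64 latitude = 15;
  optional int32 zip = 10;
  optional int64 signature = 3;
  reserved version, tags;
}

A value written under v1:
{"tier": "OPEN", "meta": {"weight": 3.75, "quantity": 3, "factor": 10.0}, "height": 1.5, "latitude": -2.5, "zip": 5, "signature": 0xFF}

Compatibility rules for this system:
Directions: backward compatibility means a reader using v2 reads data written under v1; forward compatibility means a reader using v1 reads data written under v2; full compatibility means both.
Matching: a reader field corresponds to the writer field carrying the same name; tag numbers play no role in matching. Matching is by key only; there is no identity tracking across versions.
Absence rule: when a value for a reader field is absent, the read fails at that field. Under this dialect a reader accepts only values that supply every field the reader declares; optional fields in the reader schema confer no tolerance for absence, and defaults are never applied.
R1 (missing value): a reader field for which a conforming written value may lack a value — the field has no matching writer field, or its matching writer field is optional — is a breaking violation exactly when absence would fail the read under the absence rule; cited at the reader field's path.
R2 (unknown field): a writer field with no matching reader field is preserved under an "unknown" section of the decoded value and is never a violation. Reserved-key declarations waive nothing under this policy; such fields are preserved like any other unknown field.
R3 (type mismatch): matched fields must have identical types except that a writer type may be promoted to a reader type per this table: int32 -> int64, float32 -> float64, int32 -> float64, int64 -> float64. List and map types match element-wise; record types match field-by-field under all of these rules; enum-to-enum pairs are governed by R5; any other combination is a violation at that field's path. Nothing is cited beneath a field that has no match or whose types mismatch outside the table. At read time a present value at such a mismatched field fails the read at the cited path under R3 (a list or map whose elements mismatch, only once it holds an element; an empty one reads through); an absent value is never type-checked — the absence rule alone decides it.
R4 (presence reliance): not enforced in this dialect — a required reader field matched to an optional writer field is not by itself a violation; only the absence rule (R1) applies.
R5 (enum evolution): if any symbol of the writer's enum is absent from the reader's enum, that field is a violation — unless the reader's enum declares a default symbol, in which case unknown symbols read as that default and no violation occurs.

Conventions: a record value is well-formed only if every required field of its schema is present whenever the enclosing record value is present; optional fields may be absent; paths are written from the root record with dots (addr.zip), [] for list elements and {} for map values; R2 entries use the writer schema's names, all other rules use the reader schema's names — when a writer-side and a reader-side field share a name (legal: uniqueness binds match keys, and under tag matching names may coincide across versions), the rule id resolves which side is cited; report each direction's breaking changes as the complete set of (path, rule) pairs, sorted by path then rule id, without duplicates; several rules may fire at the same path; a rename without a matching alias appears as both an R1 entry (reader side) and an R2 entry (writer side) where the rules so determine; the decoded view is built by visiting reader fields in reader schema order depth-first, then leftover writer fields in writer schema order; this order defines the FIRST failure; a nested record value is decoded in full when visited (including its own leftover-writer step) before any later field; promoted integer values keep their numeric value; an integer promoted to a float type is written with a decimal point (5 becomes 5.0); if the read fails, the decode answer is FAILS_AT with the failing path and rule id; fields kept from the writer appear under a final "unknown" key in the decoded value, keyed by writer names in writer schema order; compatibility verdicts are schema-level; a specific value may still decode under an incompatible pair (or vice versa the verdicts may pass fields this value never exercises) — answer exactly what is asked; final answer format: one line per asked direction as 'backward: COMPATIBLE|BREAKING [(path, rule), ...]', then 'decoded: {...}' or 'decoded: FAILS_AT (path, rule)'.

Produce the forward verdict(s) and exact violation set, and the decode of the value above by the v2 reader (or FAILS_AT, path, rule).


the writer's type comes first in each Ticket pair
forward pass over Ticket, reader schema v1, writer schema v2:
  tier: paired with writer tier (State -> State; writer required)
  meta: paired with writer meta (Address -> Address; writer optional)
  primary: paired with writer primary (bool -> bool; writer optional)
  height: paired with writer height (bool -> float64; writer required)
  latitude: paired with writer latitude (float64 -> float64; writer optional)
  zip: paired with writer zip (int32 -> int32; writer optional)
  signature: paired with writer signature (int64 -> bytes; writer optional)
  meta.weight: no writer-side match
  meta.quantity: paired with writer meta.quantity (int64 -> int64; writer required)
  meta.factor: paired with writer meta.factor (float32 -> float32; writer required)
  meta.active: paired with writer meta.active (bool -> bool; writer optional)
  writer field meta.balance has no reader counterpart
  breaking: (height, R3)
  breaking: (latitude, R1)
  breaking: (meta, R1)
  breaking: (meta.active, R1)
  breaking: (meta.weight, R1)
  breaking: (primary, R1)
  breaking: (signature, R1)
  breaking: (signature, R3)
  breaking: (zip, R1)
  => forward: BREAKING (9)
migrating the Ticket value to v2:
  tier := "OPEN"
  read fails at meta.balance under R1 (no fill)
  => FAILS_AT (meta.balance, R1)

forward: BREAKING [(height, R3), (latitude, R1), (meta, R1), (meta.active, R1), (meta.weight, R1), (primary, R1), (signature, R1), (signature, R3), (zip, R1)]; decoded: FAILS_AT (meta.balance, R1)


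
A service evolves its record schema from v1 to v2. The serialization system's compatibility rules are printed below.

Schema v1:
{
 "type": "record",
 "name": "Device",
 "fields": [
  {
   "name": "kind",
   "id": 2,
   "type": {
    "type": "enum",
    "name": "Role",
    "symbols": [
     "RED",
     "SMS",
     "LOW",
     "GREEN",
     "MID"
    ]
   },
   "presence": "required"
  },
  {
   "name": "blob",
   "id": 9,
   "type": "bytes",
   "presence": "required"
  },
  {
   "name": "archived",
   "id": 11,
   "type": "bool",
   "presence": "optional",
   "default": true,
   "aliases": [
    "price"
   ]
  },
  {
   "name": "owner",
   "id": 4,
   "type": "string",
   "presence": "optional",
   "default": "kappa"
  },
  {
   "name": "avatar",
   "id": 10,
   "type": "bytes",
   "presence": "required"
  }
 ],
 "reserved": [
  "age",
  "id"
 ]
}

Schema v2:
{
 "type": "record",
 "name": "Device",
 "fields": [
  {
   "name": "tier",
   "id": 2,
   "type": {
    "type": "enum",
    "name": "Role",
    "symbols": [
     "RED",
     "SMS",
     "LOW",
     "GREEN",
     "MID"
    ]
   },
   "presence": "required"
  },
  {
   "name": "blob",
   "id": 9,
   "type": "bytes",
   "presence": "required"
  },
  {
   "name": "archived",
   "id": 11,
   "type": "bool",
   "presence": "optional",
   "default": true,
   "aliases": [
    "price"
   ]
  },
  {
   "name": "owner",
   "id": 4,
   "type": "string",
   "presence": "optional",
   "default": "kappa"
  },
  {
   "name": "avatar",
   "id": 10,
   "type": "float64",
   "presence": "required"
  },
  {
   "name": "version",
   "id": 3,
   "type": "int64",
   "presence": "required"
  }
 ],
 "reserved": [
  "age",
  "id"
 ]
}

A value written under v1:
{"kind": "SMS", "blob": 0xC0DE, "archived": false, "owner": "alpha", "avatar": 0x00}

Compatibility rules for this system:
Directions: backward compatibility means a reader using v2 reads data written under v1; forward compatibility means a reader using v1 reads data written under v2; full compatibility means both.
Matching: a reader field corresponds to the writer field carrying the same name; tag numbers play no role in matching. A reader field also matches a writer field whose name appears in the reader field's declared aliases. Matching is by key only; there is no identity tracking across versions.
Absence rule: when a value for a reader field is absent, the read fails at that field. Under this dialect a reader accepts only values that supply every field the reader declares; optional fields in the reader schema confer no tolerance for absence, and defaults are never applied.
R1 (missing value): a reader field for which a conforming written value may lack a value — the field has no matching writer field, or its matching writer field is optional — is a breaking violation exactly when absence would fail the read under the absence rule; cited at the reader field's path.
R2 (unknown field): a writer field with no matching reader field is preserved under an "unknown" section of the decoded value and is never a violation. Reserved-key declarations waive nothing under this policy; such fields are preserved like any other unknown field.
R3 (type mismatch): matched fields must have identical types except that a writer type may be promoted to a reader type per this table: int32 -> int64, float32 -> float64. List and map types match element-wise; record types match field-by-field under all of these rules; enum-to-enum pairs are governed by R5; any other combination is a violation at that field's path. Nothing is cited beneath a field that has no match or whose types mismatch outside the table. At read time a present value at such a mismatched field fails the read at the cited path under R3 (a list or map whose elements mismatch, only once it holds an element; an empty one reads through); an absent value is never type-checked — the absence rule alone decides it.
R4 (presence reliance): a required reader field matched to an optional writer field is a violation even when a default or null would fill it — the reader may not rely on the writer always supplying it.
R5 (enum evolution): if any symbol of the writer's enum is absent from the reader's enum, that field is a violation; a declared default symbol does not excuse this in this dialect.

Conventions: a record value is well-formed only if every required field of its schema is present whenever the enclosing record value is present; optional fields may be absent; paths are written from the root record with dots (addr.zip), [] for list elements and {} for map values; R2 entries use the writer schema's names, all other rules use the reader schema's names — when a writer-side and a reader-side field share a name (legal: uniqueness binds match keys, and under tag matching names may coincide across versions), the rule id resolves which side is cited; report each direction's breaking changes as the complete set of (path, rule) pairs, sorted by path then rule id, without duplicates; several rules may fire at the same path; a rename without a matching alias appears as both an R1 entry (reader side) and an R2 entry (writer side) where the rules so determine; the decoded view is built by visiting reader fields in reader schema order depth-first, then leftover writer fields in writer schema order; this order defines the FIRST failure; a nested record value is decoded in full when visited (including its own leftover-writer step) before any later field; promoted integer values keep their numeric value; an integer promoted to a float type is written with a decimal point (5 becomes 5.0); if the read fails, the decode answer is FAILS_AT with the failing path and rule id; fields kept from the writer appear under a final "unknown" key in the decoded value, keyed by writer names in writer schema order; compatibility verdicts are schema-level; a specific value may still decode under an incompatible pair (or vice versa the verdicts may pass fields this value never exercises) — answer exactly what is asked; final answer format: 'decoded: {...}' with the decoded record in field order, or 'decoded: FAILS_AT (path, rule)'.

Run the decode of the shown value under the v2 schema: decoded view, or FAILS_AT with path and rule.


in Device below, arrows point writer -> reader
decode walk for Device under reader schema v2:
  read fails at tier under R1 (no fill)
  => FAILS_AT (tier, R1)
the rest of the Device diff is inert for this question:
  field avatar in record Device: type bytes changed to float64 -> changes Device's schema-level verdicts only — the decode of this value is the same
  added field version to record Device: required int64, tag 3 (in v2 it sits last) -> changes Device's schema-level verdicts only — the decode of this value is the same

decoded: FAILS_AT (tier, R1)


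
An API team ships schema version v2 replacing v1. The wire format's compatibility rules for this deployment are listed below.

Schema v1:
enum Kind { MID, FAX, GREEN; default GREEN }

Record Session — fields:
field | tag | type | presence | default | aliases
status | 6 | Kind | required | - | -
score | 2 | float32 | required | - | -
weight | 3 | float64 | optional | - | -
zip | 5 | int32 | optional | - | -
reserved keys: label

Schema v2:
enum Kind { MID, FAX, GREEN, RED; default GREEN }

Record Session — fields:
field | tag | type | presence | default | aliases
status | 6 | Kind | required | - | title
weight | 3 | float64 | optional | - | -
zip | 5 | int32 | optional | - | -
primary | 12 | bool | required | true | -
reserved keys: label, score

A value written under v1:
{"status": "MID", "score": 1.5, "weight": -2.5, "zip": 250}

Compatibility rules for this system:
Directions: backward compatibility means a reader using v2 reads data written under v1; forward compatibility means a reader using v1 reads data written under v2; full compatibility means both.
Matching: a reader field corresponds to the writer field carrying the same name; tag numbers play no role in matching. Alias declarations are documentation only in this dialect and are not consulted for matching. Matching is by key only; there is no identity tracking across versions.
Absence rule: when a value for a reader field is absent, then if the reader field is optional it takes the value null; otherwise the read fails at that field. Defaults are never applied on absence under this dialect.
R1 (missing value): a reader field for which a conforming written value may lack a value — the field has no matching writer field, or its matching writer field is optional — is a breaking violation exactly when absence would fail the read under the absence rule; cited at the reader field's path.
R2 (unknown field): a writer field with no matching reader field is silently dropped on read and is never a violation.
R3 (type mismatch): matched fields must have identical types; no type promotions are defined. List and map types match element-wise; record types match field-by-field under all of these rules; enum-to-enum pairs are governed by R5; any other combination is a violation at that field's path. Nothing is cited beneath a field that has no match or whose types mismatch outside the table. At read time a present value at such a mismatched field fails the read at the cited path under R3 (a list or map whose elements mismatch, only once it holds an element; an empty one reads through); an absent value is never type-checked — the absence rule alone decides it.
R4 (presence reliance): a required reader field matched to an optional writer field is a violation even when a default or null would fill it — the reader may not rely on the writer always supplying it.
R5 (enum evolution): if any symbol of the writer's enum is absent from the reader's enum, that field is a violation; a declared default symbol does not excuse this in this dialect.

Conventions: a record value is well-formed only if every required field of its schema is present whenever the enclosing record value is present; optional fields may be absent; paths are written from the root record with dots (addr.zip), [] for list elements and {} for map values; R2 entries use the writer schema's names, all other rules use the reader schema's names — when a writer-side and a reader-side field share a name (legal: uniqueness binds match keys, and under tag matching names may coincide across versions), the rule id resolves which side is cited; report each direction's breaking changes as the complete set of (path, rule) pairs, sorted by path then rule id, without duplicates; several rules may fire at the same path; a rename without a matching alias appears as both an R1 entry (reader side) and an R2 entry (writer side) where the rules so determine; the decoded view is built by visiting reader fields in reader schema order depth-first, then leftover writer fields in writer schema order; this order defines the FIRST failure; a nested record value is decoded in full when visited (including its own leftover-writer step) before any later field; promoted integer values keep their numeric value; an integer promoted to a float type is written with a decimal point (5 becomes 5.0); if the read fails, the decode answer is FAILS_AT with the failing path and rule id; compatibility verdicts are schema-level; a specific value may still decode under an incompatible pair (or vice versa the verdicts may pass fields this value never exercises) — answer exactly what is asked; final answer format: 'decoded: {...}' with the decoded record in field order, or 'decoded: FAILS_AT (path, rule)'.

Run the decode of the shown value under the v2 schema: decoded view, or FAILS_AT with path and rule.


arrows below run writer -> reader for Session
decode walk for Session under reader schema v2:
  status := "MID"
  weight := -2.5
  zip := 250
  read fails at primary under R1 (no fill)
  => FAILS_AT (primary, R1)
the rest of the Session diff is inert for this question:
  enum Kind (field status in record Session): symbol RED added -> affects the rule determinations only; this particular Session value decodes identically
  removed field score from record Session (its key "score" joins the reserved list) -> affects the rule determinations only; this particular Session value decodes identically

decoded: FAILS_AT (primary, R1)


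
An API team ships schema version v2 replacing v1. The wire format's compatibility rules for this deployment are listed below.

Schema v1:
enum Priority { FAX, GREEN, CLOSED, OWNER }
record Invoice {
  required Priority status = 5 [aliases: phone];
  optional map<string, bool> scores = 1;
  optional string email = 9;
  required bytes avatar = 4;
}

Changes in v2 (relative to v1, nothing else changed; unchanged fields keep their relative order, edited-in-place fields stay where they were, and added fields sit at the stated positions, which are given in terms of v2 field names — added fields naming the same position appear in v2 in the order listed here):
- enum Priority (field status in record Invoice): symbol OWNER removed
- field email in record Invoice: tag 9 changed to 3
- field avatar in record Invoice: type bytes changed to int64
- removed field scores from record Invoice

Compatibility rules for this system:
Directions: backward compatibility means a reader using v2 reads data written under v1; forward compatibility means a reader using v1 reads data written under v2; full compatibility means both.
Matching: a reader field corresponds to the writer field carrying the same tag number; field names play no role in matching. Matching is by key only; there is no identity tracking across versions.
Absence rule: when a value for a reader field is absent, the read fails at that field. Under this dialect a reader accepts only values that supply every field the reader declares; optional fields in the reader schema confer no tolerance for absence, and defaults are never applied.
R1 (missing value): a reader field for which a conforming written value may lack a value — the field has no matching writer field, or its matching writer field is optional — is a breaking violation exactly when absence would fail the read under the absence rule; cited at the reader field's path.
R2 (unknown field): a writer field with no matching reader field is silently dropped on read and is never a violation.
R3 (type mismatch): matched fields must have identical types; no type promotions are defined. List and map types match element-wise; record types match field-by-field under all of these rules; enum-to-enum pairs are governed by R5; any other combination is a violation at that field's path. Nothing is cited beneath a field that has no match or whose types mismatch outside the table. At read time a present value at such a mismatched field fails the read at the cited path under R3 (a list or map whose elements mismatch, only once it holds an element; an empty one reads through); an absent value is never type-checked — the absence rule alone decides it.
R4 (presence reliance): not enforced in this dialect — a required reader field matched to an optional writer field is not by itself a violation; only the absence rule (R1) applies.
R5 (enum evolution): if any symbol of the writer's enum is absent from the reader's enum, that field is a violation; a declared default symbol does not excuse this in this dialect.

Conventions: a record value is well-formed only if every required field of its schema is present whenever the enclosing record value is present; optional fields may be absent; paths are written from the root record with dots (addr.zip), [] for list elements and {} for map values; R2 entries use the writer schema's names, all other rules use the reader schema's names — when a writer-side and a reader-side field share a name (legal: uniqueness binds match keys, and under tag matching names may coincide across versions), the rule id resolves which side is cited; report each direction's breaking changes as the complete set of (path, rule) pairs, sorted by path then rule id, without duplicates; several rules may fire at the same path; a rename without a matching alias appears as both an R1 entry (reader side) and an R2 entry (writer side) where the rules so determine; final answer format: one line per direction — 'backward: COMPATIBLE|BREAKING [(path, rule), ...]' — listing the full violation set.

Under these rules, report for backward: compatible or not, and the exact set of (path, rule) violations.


backward: BREAKING [(avatar, R3), (email, R1), (status, R5)]

the writer's type comes first in each Invoice pair
backward on Invoice — v2 reading data written by v1:
  writer required, Priority -> Priority: reader status maps from writer status
  email: no writer-side match
  writer required, bytes -> int64: reader avatar maps from writer avatar
  writer field scores has no reader counterpart
  writer field email has no reader counterpart
  rule R3 violated at avatar
  rule R1 violated at email
  rule R5 violated at status
  => backward: BREAKING (3)
the rest of the Invoice diff is inert for this question:
  field email in record Invoice: tag 9 changed to 3 -> triggers nothing under Invoice's printed rules — same verdict


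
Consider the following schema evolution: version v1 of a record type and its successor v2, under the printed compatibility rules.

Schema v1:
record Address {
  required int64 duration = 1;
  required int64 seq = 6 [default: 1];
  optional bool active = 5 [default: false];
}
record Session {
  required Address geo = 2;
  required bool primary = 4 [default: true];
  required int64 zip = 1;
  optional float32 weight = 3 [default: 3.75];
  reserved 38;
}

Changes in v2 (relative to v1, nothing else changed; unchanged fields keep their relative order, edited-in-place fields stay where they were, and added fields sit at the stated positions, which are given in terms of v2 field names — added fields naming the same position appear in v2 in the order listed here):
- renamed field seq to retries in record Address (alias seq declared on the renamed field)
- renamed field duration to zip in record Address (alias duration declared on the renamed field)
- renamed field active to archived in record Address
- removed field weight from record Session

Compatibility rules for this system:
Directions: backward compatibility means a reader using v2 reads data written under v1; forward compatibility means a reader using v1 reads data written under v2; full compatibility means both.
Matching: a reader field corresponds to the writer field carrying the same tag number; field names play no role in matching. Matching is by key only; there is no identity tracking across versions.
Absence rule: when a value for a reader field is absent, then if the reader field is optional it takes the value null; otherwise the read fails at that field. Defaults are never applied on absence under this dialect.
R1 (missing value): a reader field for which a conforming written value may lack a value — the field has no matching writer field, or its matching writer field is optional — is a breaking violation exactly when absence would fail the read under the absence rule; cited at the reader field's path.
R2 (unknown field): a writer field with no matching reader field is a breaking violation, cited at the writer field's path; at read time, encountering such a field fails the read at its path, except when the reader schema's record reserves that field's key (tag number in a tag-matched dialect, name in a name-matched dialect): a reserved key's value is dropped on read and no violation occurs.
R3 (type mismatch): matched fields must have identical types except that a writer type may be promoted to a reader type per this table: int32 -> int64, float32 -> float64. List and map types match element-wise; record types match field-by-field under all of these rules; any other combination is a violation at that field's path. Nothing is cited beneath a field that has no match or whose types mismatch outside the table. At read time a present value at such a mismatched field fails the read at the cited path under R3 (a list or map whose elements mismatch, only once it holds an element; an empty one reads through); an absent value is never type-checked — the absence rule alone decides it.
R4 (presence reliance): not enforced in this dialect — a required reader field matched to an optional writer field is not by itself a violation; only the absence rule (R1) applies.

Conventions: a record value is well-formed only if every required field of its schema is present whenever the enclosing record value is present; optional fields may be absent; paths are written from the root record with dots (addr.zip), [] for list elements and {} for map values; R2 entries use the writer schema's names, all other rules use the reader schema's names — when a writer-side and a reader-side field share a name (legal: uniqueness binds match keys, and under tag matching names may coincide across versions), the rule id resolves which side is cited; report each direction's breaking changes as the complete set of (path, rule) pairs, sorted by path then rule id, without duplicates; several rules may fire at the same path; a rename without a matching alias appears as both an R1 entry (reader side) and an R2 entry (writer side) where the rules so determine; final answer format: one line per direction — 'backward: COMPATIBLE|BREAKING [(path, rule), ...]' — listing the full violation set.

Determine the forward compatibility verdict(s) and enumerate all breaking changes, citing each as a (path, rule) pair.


the writer's type comes first in each Session pair
forward analysis of Session with v1 as reader and v2 as writer:
  geo: paired with writer geo (Address -> Address; writer required)
  primary: paired with writer primary (bool -> bool; writer required)
  zip: paired with writer zip (int64 -> int64; writer required)
  no writer field matches reader weight
  geo.duration: paired with writer geo.zip (int64 -> int64; writer required)
  geo.seq: paired with writer geo.retries (int64 -> int64; writer required)
  geo.active: paired with writer geo.archived (bool -> bool; writer optional)
  nothing fires on Session: forward is COMPATIBLE
the other Session changes do not affect what is asked:
  renamed field seq to retries in record Address (alias seq declared on the renamed field) -> fires no rule on Session, leaving the asked answer as it is
  renamed field duration to zip in record Address (alias duration declared on the renamed field) -> fires no rule on Session, leaving the asked answer as it is
  renamed field active to archived in record Address -> fires no rule on Session, leaving the asked answer as it is
  removed field weight from record Session -> fires only in the backward direction of Session, which is not asked here

forward: COMPATIBLE []


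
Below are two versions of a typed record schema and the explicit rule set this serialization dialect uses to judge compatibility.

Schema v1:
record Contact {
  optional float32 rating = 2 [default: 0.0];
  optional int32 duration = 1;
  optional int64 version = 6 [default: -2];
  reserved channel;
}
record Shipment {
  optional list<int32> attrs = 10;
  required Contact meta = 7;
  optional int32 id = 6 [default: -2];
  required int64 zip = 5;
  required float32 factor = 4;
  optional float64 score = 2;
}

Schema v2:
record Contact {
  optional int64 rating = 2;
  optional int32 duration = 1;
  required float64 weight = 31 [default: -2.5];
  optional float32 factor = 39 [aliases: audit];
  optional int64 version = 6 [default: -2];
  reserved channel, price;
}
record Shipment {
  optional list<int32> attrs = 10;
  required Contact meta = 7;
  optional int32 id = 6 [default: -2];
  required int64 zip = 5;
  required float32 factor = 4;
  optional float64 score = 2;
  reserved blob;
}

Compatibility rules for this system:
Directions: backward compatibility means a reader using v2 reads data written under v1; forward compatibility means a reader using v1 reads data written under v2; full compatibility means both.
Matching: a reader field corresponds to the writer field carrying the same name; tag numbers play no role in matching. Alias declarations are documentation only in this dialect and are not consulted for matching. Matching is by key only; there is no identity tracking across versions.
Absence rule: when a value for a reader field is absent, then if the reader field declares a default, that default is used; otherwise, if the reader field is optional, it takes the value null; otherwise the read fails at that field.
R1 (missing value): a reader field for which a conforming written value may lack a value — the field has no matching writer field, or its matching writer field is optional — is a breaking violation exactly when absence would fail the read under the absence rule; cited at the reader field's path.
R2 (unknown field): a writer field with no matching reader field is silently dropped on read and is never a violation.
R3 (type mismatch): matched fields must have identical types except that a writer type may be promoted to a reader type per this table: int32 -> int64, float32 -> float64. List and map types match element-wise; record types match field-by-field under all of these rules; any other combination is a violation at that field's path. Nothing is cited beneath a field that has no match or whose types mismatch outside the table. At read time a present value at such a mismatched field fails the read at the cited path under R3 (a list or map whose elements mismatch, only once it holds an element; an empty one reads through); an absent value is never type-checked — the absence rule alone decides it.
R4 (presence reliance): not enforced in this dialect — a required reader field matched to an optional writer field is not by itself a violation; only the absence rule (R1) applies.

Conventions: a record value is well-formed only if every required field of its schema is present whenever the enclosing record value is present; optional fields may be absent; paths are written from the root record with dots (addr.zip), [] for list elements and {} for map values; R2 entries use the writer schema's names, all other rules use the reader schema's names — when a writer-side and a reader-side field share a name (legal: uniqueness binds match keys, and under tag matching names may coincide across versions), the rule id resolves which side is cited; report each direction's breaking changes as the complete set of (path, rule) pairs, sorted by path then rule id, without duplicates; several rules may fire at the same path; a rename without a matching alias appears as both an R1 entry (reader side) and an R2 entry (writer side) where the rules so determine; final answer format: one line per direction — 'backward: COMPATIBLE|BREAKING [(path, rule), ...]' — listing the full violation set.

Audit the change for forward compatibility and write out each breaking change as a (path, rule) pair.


forward: BREAKING [(meta.rating, R3)]

each type pair in Shipment: writer, then reader
checking forward for Shipment: reader v1 against writer v2:
  list<int32> -> list<int32>, writer optional: attrs aligns to attrs
  Contact -> Contact, writer required: meta aligns to meta
  int32 -> int32, writer optional: id aligns to id
  int64 -> int64, writer required: zip aligns to zip
  float32 -> float32, writer required: factor aligns to factor
  float64 -> float64, writer optional: score aligns to score
  int64 -> float32, writer optional: meta.rating aligns to meta.rating
  int32 -> int32, writer optional: meta.duration aligns to meta.duration
  int64 -> int64, writer optional: meta.version aligns to meta.version
  writer meta.weight: unknown to reader
  writer meta.factor: unknown to reader
  breaking: (meta.rating, R3)
  forward on Shipment therefore BREAKING (1)
the other Shipment changes do not affect what is asked:
  added field factor to record Contact: optional float32, tag 39 (in v2 it sits immediately before version) -> inert for the asked Shipment verdict: nothing fires
  added field weight to record Contact: required float64, tag 31, default -2.5 (in v2 it sits immediately before version) -> inert for the asked Shipment verdict: nothing fires


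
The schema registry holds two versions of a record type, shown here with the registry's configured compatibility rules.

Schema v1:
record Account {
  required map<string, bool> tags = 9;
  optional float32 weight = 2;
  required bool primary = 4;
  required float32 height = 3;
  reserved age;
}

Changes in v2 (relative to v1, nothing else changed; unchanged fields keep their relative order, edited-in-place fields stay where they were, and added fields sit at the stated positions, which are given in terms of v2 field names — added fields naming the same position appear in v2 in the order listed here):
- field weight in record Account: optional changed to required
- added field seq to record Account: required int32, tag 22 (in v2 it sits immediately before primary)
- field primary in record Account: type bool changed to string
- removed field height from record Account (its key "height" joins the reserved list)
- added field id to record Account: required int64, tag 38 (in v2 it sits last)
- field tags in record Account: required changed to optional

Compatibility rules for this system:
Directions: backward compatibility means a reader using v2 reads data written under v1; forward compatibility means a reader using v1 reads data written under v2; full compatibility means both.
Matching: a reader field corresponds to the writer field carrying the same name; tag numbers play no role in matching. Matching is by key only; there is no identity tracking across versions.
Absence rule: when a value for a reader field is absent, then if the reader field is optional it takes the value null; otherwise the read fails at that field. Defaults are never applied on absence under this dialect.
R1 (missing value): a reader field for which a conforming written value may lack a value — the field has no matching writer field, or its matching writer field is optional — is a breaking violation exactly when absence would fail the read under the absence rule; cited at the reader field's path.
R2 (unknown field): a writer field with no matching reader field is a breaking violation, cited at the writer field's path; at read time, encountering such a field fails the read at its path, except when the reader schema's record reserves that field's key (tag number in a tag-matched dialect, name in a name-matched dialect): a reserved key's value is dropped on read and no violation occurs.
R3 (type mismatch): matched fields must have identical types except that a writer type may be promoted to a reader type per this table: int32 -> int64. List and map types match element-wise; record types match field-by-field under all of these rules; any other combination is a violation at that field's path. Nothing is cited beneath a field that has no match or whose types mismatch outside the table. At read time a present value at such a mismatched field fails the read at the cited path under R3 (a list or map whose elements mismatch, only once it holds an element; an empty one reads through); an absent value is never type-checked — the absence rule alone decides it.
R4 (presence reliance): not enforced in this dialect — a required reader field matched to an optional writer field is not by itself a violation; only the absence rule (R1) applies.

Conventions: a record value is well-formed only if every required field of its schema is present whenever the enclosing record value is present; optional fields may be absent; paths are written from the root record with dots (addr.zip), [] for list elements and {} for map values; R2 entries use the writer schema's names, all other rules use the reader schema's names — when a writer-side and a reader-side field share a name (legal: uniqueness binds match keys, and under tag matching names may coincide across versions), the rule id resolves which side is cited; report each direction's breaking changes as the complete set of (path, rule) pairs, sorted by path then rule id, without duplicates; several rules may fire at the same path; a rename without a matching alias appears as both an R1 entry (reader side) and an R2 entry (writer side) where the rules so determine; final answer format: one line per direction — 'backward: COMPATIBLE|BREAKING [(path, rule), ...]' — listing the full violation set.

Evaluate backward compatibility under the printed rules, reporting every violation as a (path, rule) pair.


the writer's type comes first in each Account pair
checking backward for Account: reader v2 against writer v1:
  tags: paired with writer tags (map<string, bool> -> map<string, bool>; writer required)
  weight: paired with writer weight (float32 -> float32; writer optional)
  seq: no writer match
  primary: paired with writer primary (bool -> string; writer required)
  id: no writer match
  leftover writer field: height
  violation R1 at id
  violation R3 at primary
  violation R1 at seq
  violation R1 at weight
  backward on Account therefore BREAKING (4)
the other Account changes do not affect what is asked:
  removed field height from record Account (its key "height" joins the reserved list) -> matters only for Account's forward compatibility — outside the asked direction
  field tags in record Account: required changed to optional -> matters only for Account's forward compatibility — outside the asked direction

backward: BREAKING [(id, R1), (primary, R3), (seq, R1), (weight, R1)]
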